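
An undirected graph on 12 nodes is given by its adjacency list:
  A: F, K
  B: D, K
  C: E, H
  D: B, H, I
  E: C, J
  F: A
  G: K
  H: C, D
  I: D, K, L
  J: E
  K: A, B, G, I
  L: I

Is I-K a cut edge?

No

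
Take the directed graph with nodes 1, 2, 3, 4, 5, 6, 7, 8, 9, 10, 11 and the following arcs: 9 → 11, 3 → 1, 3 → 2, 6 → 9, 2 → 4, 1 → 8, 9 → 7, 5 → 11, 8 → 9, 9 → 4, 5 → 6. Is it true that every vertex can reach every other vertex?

No

There is no directed path from 1 to 2, so the graph is not strongly connected.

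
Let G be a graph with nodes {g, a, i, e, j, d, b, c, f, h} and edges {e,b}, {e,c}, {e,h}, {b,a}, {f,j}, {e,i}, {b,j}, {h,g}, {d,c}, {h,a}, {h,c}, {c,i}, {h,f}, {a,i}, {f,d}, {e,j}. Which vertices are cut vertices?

h

Removing h increases the component count from 1 to 2, so h is a cut vertex.
By contrast removing b leaves 1 component; it is not a cut vertex. No other vertex is a cut vertex either.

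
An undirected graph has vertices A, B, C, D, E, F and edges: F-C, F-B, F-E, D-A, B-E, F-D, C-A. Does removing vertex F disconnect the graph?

Yes

Deleting F raises the number of components from 1 to 2, so F is a cut vertex.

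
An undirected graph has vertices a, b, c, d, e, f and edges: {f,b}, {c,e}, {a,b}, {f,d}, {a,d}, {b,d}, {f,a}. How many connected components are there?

2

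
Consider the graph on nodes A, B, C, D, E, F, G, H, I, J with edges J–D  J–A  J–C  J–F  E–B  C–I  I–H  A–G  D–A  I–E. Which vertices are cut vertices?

A, C, E, I, J

Removing A increases the component count from 1 to 2, so A is a cut vertex.
Removing C increases the component count from 1 to 2, so C is a cut vertex.
Removing E increases the component count from 1 to 2, so E is a cut vertex.
Likewise I, J are cut vertices.
By contrast removing D leaves 1 component; it is not a cut vertex. No other vertex is a cut vertex either.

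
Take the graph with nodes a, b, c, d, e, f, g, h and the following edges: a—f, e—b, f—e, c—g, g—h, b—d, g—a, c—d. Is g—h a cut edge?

Removing g—h leaves no path between g and h: the component count goes from 1 to 2. So it is a bridge.

Yes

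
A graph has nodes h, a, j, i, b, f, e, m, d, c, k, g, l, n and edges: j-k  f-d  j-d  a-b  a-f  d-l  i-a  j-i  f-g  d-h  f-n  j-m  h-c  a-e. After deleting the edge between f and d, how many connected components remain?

1

f and d are still connected via f-a-i-j-d, so the component count stays at 1.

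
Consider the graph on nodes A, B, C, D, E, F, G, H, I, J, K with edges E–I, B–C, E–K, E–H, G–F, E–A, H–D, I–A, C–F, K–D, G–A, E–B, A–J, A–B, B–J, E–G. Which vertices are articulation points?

Removing E increases the component count from 1 to 2, so E is a cut vertex.
By contrast removing D leaves 1 component; it is not a cut vertex. No other vertex is a cut vertex either.

E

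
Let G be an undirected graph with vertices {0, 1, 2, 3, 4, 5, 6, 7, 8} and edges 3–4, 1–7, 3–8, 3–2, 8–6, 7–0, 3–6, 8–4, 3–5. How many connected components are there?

2

Starting from 0 we can reach 0, 1, 7. That is one component of size 3.
Starting from 2 we can reach 2, 3, 4, 5, 6, 8. That is one component of size 6.
Total: 2 components.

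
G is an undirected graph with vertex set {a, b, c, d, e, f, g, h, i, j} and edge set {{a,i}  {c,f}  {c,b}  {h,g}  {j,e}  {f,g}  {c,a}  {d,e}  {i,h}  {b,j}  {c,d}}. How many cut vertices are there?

1

Removing c increases the component count from 1 to 2, so c is a cut vertex.
By contrast removing i leaves 1 component; it is not a cut vertex. No other vertex is a cut vertex either.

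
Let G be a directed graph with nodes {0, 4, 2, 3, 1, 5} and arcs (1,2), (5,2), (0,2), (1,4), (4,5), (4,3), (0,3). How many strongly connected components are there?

{0} is an SCC by itself.
{5} is an SCC by itself.
{4} is an SCC by itself.
{3} is an SCC by itself.
{1} is an SCC by itself.
(and 1 more singleton SCC)
That gives 6 strongly connected components.

6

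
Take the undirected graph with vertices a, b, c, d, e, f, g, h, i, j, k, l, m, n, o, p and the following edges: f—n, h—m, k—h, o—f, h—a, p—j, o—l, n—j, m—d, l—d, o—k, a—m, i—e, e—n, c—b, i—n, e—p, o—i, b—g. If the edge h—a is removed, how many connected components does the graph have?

h and a are still connected via h-m-a, so the component count stays at 2.

2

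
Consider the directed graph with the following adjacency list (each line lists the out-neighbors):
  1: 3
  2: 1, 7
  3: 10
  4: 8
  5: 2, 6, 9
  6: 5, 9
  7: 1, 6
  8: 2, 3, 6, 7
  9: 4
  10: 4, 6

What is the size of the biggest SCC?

10

{1, 2, 3, 4, 5, 6, 7, 8, 9, 10} are all mutually reachable — one SCC of size 10.
The largest has 10 vertices.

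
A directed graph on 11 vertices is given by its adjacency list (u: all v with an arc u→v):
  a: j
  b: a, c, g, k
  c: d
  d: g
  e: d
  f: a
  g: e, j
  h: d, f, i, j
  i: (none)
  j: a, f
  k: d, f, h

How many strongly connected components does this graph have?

{a, f, j} are all mutually reachable — one SCC of size 3.
{d, e, g} are all mutually reachable — one SCC of size 3.
{c} is an SCC by itself.
{b} is an SCC by itself.
{h} is an SCC by itself.
(and 2 more singleton SCCs)
That gives 7 strongly connected components.

7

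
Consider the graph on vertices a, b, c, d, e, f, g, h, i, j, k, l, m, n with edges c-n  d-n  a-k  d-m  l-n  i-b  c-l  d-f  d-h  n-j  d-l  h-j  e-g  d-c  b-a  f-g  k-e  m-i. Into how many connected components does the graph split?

1

Starting from a we can reach a, b, c, d, e, f, g, h, i, j, k, l, m, n. That is one component of size 14.
Total: 1 component.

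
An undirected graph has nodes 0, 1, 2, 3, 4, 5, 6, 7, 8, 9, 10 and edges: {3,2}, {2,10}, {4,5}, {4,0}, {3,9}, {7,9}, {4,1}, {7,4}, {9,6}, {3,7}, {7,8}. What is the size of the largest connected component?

11

Starting from 0 we can reach 0, 1, 2, 3, 4, 5, 6, 7, 8, 9, 10. That is one component of size 11.
The largest has 11 vertices.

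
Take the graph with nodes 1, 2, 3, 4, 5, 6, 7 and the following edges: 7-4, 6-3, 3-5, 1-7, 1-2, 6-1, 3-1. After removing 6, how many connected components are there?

With 6 gone, the remaining components are: {1, 2, 3, 4, 5, 7}.
That is 1 component.

1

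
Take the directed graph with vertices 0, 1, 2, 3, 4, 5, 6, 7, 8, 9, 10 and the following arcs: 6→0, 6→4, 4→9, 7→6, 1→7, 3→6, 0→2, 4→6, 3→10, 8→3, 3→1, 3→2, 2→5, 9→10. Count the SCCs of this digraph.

10

{4, 6} are all mutually reachable — one SCC of size 2.
{1} is an SCC by itself.
{0} is an SCC by itself.
{7} is an SCC by itself.
{8} is an SCC by itself.
(and 5 more singleton SCCs)
That gives 10 strongly connected components.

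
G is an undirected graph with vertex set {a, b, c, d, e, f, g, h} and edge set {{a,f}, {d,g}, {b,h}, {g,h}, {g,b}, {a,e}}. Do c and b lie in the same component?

No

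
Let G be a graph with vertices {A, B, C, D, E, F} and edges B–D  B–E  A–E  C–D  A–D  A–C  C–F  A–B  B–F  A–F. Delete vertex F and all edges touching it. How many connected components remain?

1

With F gone, the remaining components are: {A, B, C, D, E}.
That is 1 component.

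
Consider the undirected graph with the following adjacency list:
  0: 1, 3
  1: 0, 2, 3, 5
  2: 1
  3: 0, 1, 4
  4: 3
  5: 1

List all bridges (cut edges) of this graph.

1-2, 1-5, 3-4

The edges on the cycle 1-0-3-1 are not bridges since each lies on that cycle.
But removing 3-4 disconnects 3 from 4; removing 1-2 disconnects 1 from 2; removing 1-5 disconnects 1 from 5 — these are bridges.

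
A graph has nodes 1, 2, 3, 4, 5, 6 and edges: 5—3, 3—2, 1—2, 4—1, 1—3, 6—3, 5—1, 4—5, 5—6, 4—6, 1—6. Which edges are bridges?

none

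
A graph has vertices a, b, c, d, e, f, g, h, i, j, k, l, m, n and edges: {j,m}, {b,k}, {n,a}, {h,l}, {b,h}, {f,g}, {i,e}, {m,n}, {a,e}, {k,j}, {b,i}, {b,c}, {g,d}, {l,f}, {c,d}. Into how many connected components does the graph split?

Starting from a we can reach a, b, c, d, e, f, g, h, i, j, k, l, m, n. That is one component of size 14.
Total: 1 component.

1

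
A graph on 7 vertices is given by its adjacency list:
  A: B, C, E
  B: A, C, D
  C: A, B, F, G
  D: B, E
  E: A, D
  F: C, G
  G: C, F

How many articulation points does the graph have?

1

Removing C increases the component count from 1 to 2, so C is a cut vertex.
By contrast removing F leaves 1 component; it is not a cut vertex. No other vertex is a cut vertex either.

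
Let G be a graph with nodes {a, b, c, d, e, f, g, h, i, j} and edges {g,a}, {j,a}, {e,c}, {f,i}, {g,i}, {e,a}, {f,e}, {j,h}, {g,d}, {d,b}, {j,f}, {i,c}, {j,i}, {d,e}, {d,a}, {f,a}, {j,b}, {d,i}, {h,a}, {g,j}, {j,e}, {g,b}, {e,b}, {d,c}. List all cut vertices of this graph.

Removing d, for instance, still leaves 1 component. No single vertex removal increases the component count — the graph has no articulation points.

none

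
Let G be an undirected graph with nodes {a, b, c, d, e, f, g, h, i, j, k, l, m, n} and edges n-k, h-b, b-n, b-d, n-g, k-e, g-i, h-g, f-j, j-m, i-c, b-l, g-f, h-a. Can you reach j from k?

Yes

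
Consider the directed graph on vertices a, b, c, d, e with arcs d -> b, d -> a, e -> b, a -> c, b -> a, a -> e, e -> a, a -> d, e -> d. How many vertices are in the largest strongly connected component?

4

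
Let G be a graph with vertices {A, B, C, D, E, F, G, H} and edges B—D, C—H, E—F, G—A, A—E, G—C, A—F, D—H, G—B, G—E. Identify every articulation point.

G

Removing G increases the component count from 1 to 2, so G is a cut vertex.
By contrast removing A leaves 1 component; it is not a cut vertex. No other vertex is a cut vertex either.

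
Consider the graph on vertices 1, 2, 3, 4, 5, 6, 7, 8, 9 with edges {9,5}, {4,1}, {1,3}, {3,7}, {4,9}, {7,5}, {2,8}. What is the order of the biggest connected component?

6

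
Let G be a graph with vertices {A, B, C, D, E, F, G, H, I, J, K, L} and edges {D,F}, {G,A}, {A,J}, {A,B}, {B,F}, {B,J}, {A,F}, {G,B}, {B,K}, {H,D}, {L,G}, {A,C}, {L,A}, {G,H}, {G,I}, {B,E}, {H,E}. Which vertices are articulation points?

A, B, G

Removing A increases the component count from 1 to 2, so A is a cut vertex.
Removing B increases the component count from 1 to 2, so B is a cut vertex.
Removing G increases the component count from 1 to 2, so G is a cut vertex.
By contrast removing K leaves 1 component; it is not a cut vertex. No other vertex is a cut vertex either.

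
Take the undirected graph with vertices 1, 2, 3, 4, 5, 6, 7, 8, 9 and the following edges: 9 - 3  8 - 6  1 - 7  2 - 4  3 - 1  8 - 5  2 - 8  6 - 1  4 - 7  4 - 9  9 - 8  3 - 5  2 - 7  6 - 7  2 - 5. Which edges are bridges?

none

The edges on the cycle 2-4-9-3-5-8-2 are not bridges since each lies on that cycle.
Every edge lies on some cycle, so there are no bridges.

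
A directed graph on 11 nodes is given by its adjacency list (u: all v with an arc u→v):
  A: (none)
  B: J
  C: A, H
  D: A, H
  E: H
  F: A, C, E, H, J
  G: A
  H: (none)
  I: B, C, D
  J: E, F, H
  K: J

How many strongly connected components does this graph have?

{F, J} are all mutually reachable — one SCC of size 2.
{K} is an SCC by itself.
{I} is an SCC by itself.
{E} is an SCC by itself.
{H} is an SCC by itself.
(and 5 more singleton SCCs)
That gives 10 strongly connected components.

10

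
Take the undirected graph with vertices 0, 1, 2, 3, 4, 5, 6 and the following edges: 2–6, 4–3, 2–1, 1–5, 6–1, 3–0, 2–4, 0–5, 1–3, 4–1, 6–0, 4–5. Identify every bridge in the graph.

The edges on the cycle 2-6-1-2 are not bridges since each lies on that cycle.
Every edge lies on some cycle, so there are no bridges.

none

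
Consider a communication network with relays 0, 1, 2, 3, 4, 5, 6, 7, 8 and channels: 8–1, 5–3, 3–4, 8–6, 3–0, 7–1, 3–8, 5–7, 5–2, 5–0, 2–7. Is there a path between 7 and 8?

Yes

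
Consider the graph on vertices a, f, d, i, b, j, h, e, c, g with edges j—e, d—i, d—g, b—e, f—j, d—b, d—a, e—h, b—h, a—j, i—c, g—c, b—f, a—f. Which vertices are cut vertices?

d

Removing d increases the component count from 1 to 2, so d is a cut vertex.
By contrast removing b leaves 1 component; it is not a cut vertex. No other vertex is a cut vertex either.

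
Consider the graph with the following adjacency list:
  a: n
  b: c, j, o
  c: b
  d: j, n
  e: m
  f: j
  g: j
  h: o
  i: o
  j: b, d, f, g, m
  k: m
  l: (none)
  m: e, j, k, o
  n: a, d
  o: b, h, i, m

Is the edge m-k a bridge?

Removing m-k leaves no path between m and k: the component count goes from 2 to 3. So it is a bridge.

Yes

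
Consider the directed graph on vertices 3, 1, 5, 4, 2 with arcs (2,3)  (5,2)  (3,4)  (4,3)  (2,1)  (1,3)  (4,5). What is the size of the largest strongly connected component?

5

{1, 2, 3, 4, 5} are all mutually reachable — one SCC of size 5.
The largest has 5 vertices.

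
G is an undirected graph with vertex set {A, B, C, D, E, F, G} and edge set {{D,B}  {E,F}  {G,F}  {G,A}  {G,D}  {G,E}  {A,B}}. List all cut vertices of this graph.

G

Removing G increases the component count from 2 to 3, so G is a cut vertex.
By contrast removing E leaves 2 components; it is not a cut vertex. No other vertex is a cut vertex either.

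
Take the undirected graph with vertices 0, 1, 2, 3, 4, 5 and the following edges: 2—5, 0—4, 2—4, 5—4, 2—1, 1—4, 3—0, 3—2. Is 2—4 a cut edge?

After removing 2—4, the path 2-1-4 still connects them, so the edge is not a bridge.

No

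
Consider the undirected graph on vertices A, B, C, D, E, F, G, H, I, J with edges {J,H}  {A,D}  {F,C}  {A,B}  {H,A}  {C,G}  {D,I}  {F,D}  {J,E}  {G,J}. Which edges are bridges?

A-B, D-I, E-J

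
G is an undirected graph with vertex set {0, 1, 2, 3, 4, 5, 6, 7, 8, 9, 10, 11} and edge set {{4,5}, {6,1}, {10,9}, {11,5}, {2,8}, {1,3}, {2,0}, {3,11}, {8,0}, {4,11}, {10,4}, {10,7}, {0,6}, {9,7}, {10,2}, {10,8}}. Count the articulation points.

1

Removing 10 increases the component count from 1 to 2, so 10 is a cut vertex.
By contrast removing 8 leaves 1 component; it is not a cut vertex. No other vertex is a cut vertex either.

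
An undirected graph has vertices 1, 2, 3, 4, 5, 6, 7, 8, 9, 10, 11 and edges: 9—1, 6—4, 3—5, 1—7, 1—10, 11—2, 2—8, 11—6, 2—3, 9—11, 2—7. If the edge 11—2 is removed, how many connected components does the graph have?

1

11 and 2 are still connected via 11-9-1-7-2, so the component count stays at 1.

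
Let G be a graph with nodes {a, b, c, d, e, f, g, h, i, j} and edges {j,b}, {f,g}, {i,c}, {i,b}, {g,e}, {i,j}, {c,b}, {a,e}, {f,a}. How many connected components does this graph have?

4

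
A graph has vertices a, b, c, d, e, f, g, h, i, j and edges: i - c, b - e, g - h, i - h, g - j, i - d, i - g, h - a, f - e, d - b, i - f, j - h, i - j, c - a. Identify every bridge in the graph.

none

The edges on the cycle i-c-a-h-i are not bridges since each lies on that cycle.
Every edge lies on some cycle, so there are no bridges.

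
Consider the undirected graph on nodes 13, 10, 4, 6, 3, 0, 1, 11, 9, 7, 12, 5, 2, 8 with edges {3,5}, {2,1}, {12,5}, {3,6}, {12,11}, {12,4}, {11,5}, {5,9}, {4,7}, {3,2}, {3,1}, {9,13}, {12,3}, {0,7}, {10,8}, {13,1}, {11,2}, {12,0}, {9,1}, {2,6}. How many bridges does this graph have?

The edges on the cycle 12-11-5-12 are not bridges since each lies on that cycle.
But removing 10 - 8 disconnects 10 from 8 — this is a bridge.

1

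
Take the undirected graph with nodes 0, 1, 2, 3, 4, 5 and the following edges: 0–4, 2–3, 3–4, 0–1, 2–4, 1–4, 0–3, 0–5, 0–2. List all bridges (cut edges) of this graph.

0-5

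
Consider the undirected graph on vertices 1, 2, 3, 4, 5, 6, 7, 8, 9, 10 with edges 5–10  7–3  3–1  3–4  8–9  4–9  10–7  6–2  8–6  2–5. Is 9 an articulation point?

Deleting 9 leaves 1 component (was 1) (its neighbors 4, 8 remain connected to each other), so 9 is not a cut vertex.

No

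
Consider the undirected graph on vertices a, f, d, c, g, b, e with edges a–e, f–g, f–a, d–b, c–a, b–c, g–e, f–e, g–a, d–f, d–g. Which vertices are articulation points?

none

Removing c, for instance, still leaves 1 component. No single vertex removal increases the component count — the graph has no articulation points.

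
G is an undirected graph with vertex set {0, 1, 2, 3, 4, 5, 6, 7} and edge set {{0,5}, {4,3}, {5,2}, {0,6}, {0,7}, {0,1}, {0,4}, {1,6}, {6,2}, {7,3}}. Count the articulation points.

1

Removing 0 increases the component count from 1 to 2, so 0 is a cut vertex.
By contrast removing 3 leaves 1 component; it is not a cut vertex. No other vertex is a cut vertex either.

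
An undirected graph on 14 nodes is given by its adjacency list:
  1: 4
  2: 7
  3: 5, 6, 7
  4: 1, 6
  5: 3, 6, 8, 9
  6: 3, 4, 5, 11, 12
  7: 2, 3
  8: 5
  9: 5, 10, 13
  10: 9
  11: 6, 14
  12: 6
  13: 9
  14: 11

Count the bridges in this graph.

11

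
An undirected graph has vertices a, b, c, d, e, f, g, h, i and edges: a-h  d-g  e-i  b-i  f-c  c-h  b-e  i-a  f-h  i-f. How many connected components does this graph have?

2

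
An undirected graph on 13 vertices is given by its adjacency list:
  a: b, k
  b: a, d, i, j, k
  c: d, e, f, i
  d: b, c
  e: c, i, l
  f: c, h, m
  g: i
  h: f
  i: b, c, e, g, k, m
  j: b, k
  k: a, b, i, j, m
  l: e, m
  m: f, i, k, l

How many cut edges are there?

The edges on the cycle m-f-c-e-l-m are not bridges since each lies on that cycle.
But removing g-i disconnects g from i; removing h-f disconnects h from f — these are bridges.
That makes 2 bridges.

2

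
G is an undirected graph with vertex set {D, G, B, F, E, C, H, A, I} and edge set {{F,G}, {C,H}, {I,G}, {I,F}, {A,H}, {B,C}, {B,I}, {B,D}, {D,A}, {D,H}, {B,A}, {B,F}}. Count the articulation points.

1

Removing B increases the component count from 2 to 3, so B is a cut vertex.
By contrast removing G leaves 2 components; it is not a cut vertex. No other vertex is a cut vertex either.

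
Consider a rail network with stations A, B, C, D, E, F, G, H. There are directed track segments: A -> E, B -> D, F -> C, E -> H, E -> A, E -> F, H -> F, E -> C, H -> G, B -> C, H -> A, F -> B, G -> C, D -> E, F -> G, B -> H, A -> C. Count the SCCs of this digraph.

{A, B, D, E, F, H} are all mutually reachable — one SCC of size 6.
{G} is an SCC by itself.
{C} is an SCC by itself.
That gives 3 strongly connected components.

3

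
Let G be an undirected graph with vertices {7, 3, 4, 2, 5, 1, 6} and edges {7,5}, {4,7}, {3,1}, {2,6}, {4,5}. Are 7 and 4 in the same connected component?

Yes

From 7 we can reach 4, 5, 7, which includes 4.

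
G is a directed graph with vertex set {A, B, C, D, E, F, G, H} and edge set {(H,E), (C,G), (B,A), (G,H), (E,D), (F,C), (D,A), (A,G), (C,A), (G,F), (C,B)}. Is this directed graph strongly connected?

Yes

From D we can reach every vertex (A, B, C, D, E, F, G, H), and every vertex can reach D (A, B, C, D, E, F, G, H). So the whole graph is one strongly connected component.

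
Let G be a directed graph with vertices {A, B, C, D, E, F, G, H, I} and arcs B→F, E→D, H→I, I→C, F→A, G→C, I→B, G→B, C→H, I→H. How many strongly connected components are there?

{C, H, I} are all mutually reachable — one SCC of size 3.
{F} is an SCC by itself.
{G} is an SCC by itself.
{B} is an SCC by itself.
{E} is an SCC by itself.
(and 2 more singleton SCCs)
That gives 7 strongly connected components.

7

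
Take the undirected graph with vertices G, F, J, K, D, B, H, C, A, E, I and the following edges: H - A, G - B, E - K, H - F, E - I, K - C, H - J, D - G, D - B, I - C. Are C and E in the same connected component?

From C we can reach C, E, I, K, which includes E.

Yes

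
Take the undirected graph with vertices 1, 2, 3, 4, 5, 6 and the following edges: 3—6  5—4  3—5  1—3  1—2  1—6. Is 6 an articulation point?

No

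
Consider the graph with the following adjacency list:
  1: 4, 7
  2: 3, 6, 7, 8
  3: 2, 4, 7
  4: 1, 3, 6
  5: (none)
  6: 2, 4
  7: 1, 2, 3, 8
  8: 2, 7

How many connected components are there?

2

5 is isolated — a component by itself.
Starting from 1 we can reach 1, 2, 3, 4, 6, 7, 8. That is one component of size 7.
Total: 2 components.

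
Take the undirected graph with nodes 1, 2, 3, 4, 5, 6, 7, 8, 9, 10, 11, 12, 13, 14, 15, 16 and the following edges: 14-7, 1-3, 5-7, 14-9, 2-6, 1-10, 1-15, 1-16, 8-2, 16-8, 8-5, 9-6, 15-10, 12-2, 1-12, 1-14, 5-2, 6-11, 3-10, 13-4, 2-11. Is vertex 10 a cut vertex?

No

Deleting 10 leaves 2 components (was 2), so 10 is not a cut vertex.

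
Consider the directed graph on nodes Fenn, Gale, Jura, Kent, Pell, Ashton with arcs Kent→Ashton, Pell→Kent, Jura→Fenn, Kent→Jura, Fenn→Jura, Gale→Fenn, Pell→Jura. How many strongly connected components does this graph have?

{Fenn, Jura} are all mutually reachable — one SCC of size 2.
{Gale} is an SCC by itself.
{Pell} is an SCC by itself.
{Ashton} is an SCC by itself.
{Kent} is an SCC by itself.
That gives 5 strongly connected components.

5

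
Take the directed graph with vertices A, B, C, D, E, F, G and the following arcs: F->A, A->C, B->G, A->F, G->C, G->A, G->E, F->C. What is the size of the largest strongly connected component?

2

{A, F} are all mutually reachable — one SCC of size 2.
{C} is an SCC by itself.
{G} is an SCC by itself.
{D} is an SCC by itself.
{B} is an SCC by itself.
(and 1 more singleton SCC)
The largest has 2 vertices.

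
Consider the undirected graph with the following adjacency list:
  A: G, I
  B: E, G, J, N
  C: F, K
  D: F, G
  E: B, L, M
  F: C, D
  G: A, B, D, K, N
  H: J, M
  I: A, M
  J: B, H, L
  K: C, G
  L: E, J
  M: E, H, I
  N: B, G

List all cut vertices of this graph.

Removing G increases the component count from 1 to 2, so G is a cut vertex.
By contrast removing M leaves 1 component; it is not a cut vertex. No other vertex is a cut vertex either.

G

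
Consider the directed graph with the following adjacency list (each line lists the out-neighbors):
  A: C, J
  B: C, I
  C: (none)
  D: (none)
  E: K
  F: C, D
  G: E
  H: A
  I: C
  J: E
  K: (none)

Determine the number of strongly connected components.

11

{D} is an SCC by itself.
{G} is an SCC by itself.
{K} is an SCC by itself.
{F} is an SCC by itself.
{E} is an SCC by itself.
(and 6 more singleton SCCs)
That gives 11 strongly connected components.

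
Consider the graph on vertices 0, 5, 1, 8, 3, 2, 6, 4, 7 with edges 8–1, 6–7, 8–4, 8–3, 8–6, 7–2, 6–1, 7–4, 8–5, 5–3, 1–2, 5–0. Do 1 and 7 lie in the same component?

From 1 we can reach 0, 1, 2, 3, 4, 5, 6, 7, 8, which includes 7.

Yes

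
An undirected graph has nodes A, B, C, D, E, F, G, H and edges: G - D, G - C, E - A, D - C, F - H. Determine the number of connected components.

B is isolated — a component by itself.
Starting from F we can reach F, H. That is one component of size 2.
Starting from A we can reach A, E. That is one component of size 2.
Starting from C we can reach C, D, G. That is one component of size 3.
Total: 4 components.

4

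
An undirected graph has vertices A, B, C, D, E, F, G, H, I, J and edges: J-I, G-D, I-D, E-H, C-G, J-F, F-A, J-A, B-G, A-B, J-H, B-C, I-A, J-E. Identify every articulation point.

J

Removing J increases the component count from 1 to 2, so J is a cut vertex.
By contrast removing I leaves 1 component; it is not a cut vertex. No other vertex is a cut vertex either.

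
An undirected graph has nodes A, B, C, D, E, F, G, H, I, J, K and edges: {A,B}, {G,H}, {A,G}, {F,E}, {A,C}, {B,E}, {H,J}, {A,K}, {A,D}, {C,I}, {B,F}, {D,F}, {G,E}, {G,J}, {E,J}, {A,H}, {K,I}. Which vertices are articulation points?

A

Removing A increases the component count from 1 to 2, so A is a cut vertex.
By contrast removing K leaves 1 component; it is not a cut vertex. No other vertex is a cut vertex either.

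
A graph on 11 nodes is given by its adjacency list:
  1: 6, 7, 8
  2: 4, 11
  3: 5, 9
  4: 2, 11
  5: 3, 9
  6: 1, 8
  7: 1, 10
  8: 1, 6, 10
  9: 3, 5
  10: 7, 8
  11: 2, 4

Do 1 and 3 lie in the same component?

No

The component containing 1 is {1, 6, 7, 8, 10}, and 3 is not in it.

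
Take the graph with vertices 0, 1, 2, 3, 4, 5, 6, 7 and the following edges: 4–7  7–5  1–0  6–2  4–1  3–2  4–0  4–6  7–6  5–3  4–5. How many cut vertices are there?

1

Removing 4 increases the component count from 1 to 2, so 4 is a cut vertex.
By contrast removing 7 leaves 1 component; it is not a cut vertex. No other vertex is a cut vertex either.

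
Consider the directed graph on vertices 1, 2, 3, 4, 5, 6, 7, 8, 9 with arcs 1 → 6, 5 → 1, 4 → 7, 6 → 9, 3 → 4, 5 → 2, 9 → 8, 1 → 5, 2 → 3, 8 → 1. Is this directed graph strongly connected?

No

There is no directed path from 7 to 6, so the graph is not strongly connected.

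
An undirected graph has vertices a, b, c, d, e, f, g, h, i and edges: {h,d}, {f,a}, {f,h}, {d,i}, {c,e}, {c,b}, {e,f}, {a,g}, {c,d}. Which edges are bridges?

The edges on the cycle c-e-f-h-d-c are not bridges since each lies on that cycle.
But removing d-i disconnects d from i; removing a-g disconnects a from g; removing c-b disconnects c from b; removing f-a disconnects f from a — these are bridges.

a-f, a-g, b-c, d-i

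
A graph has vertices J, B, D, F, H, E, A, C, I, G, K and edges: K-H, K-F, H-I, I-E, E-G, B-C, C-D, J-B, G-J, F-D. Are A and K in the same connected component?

No

The component containing A is {A}, and K is not in it.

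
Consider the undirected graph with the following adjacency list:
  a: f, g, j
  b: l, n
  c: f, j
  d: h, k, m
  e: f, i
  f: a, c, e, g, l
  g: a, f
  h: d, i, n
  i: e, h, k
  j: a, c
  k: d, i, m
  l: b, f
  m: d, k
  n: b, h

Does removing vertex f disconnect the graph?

Yes

Deleting f raises the number of components from 1 to 2, so f is a cut vertex.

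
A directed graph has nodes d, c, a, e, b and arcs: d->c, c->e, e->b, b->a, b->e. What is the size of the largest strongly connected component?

{b, e} are all mutually reachable — one SCC of size 2.
{d} is an SCC by itself.
{c} is an SCC by itself.
{a} is an SCC by itself.
The largest has 2 vertices.

2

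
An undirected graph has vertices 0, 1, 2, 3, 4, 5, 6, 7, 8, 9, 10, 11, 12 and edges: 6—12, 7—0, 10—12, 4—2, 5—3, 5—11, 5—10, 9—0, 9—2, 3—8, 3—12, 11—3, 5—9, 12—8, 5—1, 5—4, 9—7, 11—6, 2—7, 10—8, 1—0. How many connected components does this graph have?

1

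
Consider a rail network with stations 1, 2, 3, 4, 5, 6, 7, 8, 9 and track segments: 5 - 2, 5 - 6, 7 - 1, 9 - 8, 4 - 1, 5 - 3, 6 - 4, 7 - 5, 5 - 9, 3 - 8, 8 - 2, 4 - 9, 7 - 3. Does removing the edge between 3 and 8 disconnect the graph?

No

After removing 3 - 8, the path 3-5-2-8 still connects them, so the edge is not a bridge.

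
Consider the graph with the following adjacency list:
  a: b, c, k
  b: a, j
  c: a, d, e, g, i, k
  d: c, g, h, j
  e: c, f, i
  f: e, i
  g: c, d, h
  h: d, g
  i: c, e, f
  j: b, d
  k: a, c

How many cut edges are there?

0

The edges on the cycle c-i-f-e-c are not bridges since each lies on that cycle.
Every edge lies on some cycle, so there are no bridges.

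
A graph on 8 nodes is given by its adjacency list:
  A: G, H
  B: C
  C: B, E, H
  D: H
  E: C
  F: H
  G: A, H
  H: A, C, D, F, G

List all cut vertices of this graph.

Removing C increases the component count from 1 to 3, so C is a cut vertex.
Removing H increases the component count from 1 to 4, so H is a cut vertex.
By contrast removing F leaves 1 component; it is not a cut vertex. No other vertex is a cut vertex either.

C, H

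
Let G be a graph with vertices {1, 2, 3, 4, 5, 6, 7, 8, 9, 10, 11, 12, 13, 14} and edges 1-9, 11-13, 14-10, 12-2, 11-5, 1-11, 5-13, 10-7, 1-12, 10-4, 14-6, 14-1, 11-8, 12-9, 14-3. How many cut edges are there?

The edges on the cycle 1-12-9-1 are not bridges since each lies on that cycle.
But removing 6-14 disconnects 6 from 14; removing 12-2 disconnects 12 from 2; removing 11-8 disconnects 11 from 8; removing 10-7 disconnects 10 from 7 — these are bridges.
In total 9 edges are bridges.

9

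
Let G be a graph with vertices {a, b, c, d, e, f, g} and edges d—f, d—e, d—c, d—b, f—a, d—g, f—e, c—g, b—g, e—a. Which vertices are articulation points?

d

Removing d increases the component count from 1 to 2, so d is a cut vertex.
By contrast removing g leaves 1 component; it is not a cut vertex. No other vertex is a cut vertex either.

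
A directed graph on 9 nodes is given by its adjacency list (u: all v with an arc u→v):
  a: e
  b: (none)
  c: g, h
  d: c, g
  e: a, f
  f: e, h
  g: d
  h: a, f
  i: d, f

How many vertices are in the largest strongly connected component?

4

{a, e, f, h} are all mutually reachable — one SCC of size 4.
{c, d, g} are all mutually reachable — one SCC of size 3.
{b} is an SCC by itself.
{i} is an SCC by itself.
The largest has 4 vertices.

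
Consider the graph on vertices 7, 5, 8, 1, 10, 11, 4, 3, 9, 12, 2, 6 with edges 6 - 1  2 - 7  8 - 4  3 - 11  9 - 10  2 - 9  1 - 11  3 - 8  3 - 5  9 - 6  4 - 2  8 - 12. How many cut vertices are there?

Removing 2 increases the component count from 1 to 2, so 2 is a cut vertex.
Removing 3 increases the component count from 1 to 2, so 3 is a cut vertex.
Removing 8 increases the component count from 1 to 2, so 8 is a cut vertex.
Likewise 9 is a cut vertex.
By contrast removing 4 leaves 1 component; it is not a cut vertex. No other vertex is a cut vertex either.

4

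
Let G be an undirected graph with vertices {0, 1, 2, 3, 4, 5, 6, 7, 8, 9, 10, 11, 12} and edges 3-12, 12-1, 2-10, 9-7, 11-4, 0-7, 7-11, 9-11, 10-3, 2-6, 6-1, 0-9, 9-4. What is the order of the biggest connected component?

6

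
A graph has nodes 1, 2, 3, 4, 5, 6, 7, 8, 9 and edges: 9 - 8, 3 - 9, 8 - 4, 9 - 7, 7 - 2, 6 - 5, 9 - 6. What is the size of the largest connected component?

8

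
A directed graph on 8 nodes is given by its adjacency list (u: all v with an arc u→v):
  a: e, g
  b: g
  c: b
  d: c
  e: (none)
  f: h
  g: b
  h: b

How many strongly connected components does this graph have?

{b, g} are all mutually reachable — one SCC of size 2.
{f} is an SCC by itself.
{a} is an SCC by itself.
{d} is an SCC by itself.
{h} is an SCC by itself.
(and 2 more singleton SCCs)
That gives 7 strongly connected components.

7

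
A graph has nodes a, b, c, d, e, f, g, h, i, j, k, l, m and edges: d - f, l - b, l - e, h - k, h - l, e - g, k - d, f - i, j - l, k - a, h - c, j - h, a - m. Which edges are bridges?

a-k, a-m, b-l, c-h, d-f, d-k, e-g, e-l, f-i, h-k

The edges on the cycle j-h-l-j are not bridges since each lies on that cycle.
But removing h - c disconnects h from c; removing a - m disconnects a from m; removing e - g disconnects e from g; removing k - d disconnects k from d — these are bridges.
In total 10 edges are bridges.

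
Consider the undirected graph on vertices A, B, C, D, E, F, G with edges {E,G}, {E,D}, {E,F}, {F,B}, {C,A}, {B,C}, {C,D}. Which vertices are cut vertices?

Removing C increases the component count from 1 to 2, so C is a cut vertex.
Removing E increases the component count from 1 to 2, so E is a cut vertex.
By contrast removing D leaves 1 component; it is not a cut vertex. No other vertex is a cut vertex either.

C, E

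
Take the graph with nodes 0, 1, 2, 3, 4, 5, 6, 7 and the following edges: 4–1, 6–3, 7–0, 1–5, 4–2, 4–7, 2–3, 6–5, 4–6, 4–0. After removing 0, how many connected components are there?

1

With 0 gone, the remaining components are: {1, 2, 3, 4, 5, 6, 7}.
That is 1 component.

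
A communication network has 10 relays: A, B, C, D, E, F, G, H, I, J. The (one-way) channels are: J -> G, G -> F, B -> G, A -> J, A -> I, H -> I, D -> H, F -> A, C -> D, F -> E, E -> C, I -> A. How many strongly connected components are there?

2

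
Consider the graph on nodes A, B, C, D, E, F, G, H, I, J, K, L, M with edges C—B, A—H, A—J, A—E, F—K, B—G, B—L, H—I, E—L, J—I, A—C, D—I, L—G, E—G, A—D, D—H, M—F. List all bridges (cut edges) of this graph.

F-K, F-M

The edges on the cycle A-J-I-H-A are not bridges since each lies on that cycle.
But removing M—F disconnects M from F; removing F—K disconnects F from K — these are bridges.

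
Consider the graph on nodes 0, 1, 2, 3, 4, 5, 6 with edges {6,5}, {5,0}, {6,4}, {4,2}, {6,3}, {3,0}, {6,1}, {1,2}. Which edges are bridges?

none

The edges on the cycle 6-3-0-5-6 are not bridges since each lies on that cycle.
Every edge lies on some cycle, so there are no bridges.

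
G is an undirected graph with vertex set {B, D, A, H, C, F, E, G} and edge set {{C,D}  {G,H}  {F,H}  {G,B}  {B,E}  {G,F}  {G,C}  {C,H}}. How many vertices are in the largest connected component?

7

A is isolated — a component by itself.
Starting from B we can reach B, C, D, E, F, G, H. That is one component of size 7.
The largest has 7 vertices.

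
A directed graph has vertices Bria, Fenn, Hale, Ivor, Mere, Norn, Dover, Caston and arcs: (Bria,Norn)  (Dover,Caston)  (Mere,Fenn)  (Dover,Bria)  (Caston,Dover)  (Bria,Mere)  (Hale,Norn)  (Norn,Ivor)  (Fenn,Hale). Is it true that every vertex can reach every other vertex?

There is no directed path from Hale to Bria, so the graph is not strongly connected.

No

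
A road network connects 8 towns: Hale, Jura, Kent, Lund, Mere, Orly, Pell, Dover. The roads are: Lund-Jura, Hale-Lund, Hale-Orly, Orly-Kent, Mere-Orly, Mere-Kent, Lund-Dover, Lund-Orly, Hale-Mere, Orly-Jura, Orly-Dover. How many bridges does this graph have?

0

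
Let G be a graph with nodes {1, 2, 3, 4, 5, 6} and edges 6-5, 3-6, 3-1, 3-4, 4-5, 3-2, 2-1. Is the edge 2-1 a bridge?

No

After removing 2-1, the path 2-3-1 still connects them, so the edge is not a bridge.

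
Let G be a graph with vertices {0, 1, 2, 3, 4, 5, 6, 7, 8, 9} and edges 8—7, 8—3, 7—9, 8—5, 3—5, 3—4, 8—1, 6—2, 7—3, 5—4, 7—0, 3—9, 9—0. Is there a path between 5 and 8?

Yes

From 5 we can reach 0, 1, 3, 4, 5, 7, 8, 9, which includes 8.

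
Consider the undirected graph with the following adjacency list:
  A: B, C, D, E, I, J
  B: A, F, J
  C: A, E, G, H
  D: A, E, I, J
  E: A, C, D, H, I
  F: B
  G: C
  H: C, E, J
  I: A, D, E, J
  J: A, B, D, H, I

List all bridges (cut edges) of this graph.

The edges on the cycle A-J-B-A are not bridges since each lies on that cycle.
But removing G-C disconnects G from C; removing B-F disconnects B from F — these are bridges.

B-F, C-G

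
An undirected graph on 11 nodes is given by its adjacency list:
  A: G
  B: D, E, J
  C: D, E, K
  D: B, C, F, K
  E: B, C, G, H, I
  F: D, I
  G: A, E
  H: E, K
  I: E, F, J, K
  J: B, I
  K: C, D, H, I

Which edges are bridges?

The edges on the cycle H-K-I-J-B-E-H are not bridges since each lies on that cycle.
But removing G-E disconnects G from E; removing G-A disconnects G from A — these are bridges.

A-G, E-G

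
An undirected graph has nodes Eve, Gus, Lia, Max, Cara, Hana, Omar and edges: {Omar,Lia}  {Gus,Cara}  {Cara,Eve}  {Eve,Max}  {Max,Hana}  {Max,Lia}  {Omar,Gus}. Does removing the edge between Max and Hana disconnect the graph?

Yes

Removing Max—Hana leaves no path between Max and Hana: the component count goes from 1 to 2. So it is a bridge.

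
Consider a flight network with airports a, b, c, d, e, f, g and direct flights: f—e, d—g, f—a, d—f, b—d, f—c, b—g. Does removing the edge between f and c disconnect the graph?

Yes

Removing f—c leaves no path between f and c: the component count goes from 1 to 2. So it is a bridge.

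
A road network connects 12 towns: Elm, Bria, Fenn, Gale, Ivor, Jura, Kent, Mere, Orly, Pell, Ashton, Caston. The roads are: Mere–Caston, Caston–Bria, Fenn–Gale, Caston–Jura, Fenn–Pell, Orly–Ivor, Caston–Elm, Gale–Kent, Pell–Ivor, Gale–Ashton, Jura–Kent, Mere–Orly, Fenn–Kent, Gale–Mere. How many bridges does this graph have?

3

The edges on the cycle Gale-Mere-Caston-Jura-Kent-Gale are not bridges since each lies on that cycle.
But removing Gale–Ashton disconnects Gale from Ashton; removing Bria–Caston disconnects Bria from Caston; removing Elm–Caston disconnects Elm from Caston — these are bridges.
That makes 3 bridges.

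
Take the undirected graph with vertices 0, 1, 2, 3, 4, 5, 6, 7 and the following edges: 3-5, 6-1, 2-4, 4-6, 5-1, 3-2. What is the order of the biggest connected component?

0 is isolated — a component by itself.
7 is isolated — a component by itself.
Starting from 1 we can reach 1, 2, 3, 4, 5, 6. That is one component of size 6.
The largest has 6 vertices.

6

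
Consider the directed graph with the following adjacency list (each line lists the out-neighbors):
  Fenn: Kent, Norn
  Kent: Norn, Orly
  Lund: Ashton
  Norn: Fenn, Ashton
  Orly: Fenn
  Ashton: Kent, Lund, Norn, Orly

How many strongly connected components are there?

1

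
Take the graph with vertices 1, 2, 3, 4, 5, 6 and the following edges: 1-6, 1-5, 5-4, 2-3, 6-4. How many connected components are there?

Starting from 2 we can reach 2, 3. That is one component of size 2.
Starting from 1 we can reach 1, 4, 5, 6. That is one component of size 4.
Total: 2 components.

2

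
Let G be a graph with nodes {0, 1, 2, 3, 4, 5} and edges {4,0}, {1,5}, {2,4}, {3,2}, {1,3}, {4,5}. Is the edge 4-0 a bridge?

Yes

Removing 4-0 leaves no path between 4 and 0: the component count goes from 1 to 2. So it is a bridge.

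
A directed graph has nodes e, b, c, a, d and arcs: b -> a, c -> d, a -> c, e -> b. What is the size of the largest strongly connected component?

1

{a} is an SCC by itself.
{c} is an SCC by itself.
{e} is an SCC by itself.
{b} is an SCC by itself.
{d} is an SCC by itself.
The largest has 1 vertex.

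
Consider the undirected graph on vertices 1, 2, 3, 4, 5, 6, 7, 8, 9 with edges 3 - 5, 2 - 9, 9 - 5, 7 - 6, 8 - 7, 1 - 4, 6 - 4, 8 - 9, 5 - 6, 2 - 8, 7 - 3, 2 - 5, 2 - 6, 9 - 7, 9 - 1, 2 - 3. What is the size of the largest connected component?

Starting from 1 we can reach 1, 2, 3, 4, 5, 6, 7, 8, 9. That is one component of size 9.
The largest has 9 vertices.

9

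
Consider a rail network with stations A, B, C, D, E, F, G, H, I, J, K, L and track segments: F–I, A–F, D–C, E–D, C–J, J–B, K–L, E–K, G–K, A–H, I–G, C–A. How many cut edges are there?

The edges on the cycle E-D-C-A-F-I-G-K-E are not bridges since each lies on that cycle.
But removing L–K disconnects L from K; removing J–C disconnects J from C; removing J–B disconnects J from B; removing H–A disconnects H from A — these are bridges.
That makes 4 bridges.

4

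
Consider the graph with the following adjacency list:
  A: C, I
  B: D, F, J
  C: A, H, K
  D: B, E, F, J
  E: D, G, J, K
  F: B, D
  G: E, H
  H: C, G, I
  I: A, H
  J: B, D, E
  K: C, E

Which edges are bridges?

The edges on the cycle C-A-I-H-C are not bridges since each lies on that cycle.
Every edge lies on some cycle, so there are no bridges.

none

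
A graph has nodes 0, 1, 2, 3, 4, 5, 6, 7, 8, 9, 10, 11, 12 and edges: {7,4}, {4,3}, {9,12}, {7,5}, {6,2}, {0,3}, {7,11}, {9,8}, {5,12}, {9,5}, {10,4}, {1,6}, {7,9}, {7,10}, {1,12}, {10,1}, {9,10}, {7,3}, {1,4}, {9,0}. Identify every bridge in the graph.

1-6, 11-7, 2-6, 8-9

The edges on the cycle 9-10-1-12-9 are not bridges since each lies on that cycle.
But removing 6 - 2 disconnects 6 from 2; removing 9 - 8 disconnects 9 from 8; removing 7 - 11 disconnects 7 from 11; removing 6 - 1 disconnects 6 from 1 — these are bridges.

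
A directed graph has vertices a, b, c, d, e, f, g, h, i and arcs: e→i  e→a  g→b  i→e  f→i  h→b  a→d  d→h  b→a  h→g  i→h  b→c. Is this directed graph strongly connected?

There is no directed path from c to a, so the graph is not strongly connected.

No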